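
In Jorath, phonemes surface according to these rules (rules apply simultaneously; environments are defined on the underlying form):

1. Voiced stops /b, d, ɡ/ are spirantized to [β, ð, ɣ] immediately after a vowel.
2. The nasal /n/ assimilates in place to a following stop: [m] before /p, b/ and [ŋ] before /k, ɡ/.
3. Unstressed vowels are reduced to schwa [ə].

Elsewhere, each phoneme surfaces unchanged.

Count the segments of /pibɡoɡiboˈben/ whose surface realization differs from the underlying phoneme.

Segments that undergo a rule: /i/ → [ə] (rule 3); /b/ → [β] (rule 1); /o/ → [ə] (rule 3); /ɡ/ → [ɣ] (rule 1); /i/ → [ə] (rule 3); /b/ → [β] (rule 1); /o/ → [ə] (rule 3); /b/ → [β] (rule 1).
All other segments surface unchanged.

8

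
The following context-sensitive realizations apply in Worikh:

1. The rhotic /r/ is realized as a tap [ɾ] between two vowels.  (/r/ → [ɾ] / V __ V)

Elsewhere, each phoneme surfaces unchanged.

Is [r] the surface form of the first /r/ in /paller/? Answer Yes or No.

Yes

/r/ (word-final) is in the target of rule 1 but the environment (between two vowels) is not met → [r].
The actual realization is [r], which matches [r].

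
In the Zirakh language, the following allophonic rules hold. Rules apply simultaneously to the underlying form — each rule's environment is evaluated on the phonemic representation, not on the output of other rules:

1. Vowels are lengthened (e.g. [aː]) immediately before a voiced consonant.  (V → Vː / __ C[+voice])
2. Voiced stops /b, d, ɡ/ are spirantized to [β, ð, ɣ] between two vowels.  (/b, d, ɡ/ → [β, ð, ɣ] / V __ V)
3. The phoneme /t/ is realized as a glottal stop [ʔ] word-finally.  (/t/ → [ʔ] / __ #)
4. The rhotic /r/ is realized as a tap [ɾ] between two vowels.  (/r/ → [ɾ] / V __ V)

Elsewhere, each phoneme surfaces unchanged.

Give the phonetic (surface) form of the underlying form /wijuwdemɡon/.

/w/ (word-initial): no rule targets it → [w].
/i/ (between /w/ and /j/): before a voiced consonant, so rule 1 applies → [iː].
/j/ — not in any rule's target class → [j].
/u/ (between /j/ and /w/) occurs before a voiced consonant → [uː] by rule 1.
/w/ stays [w].
/d/ (between /w/ and /e/): rule 2 targets it, but not between two vowels → unchanged [d].
/e/ (between /d/ and /m/): before a voiced consonant, so rule 1 applies → [eː].
/m/ (between /e/ and /ɡ/): no rule targets it → [m].
/ɡ/ (between /m/ and /o/) fails the environment for rule 2, so it stays [ɡ].
Rule 1 applies to /o/ (between /ɡ/ and /n/: before a voiced consonant) → [oː].
/n/ stays [n].

[wiːjuːwdeːmɡoːn]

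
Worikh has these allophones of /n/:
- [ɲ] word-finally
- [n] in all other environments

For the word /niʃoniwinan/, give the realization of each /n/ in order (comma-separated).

Occurrence 1 (position 1): no conditioning environment matches → elsewhere allophone [n].
Occurrence 2 (position 5): no conditioning environment matches → elsewhere allophone [n].
Occurrence 3 (position 9): no conditioning environment matches → elsewhere allophone [n].
Occurrence 4 (position 11): word-finally → [ɲ].

[n], [n], [n], [ɲ]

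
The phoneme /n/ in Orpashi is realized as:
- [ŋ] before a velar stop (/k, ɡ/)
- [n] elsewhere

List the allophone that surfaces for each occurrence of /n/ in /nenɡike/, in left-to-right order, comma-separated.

Occurrence 1 (position 1): no conditioning environment matches → elsewhere allophone [n].
Occurrence 2 (position 3): before a velar stop → [ŋ].

[n], [ŋ]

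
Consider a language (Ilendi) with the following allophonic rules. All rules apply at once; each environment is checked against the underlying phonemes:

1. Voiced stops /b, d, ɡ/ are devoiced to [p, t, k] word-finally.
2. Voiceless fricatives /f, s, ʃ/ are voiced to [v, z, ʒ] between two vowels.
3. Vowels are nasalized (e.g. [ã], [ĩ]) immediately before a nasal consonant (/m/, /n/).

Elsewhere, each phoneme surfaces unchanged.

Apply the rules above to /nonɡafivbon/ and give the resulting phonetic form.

[nõnɡavivbõn]

/n/ (word-initial): no rule targets it → [n].
/o/ (between /n/ and /n/): before a nasal consonant, so rule 3 applies → [õ].
/n/ — not in any rule's target class → [n].
/ɡ/ (between /n/ and /a/): rule 1 targets it, but not word-finally → unchanged [ɡ].
/a/ (between /ɡ/ and /f/) fails the environment for rule 3, so it stays [a].
/f/ (between /a/ and /i/): between two vowels, so rule 2 applies → [v].
/i/ (between /f/ and /v/) fails the environment for rule 3, so it stays [i].
/v/ (between /i/ and /b/): no rule targets it → [v].
/b/ (between /v/ and /o/) fails the environment for rule 1, so it stays [b].
/o/ meets the environment for rule 3 (before a nasal consonant) → [õ].
/n/ (word-final): no rule targets it → [n].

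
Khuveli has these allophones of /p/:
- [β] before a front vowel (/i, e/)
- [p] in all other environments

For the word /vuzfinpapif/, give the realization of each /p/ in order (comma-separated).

Occurrence 1 (position 7): no conditioning environment matches → elsewhere allophone [p].
Occurrence 2 (position 9): before a front vowel (/i, e/) → [β].

[p], [β]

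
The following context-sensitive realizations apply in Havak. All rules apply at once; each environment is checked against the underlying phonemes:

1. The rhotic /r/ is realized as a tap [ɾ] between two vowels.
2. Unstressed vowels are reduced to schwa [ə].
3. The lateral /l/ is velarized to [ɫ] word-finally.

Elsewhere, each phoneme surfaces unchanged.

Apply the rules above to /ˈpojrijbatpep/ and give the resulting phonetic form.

/p/ (word-initial) is unaffected → [p].
/o/ (between /p/ and /j/) fails the environment for rule 2, so it stays [o].
/j/ (between /o/ and /r/): no rule targets it → [j].
/r/ (between /j/ and /i/) is in the target of rule 1 but the environment (between two vowels) is not met → [r].
/i/ meets the environment for rule 2 (in an unstressed syllable) → [ə].
/j/ (between /i/ and /b/) is unaffected → [j].
/b/ (between /j/ and /a/) is unaffected → [b].
/a/ meets the environment for rule 2 (in an unstressed syllable) → [ə].
/t/ (between /a/ and /p/): no rule targets it → [t].
/p/ — not in any rule's target class → [p].
/e/ (between /p/ and /p/) occurs in an unstressed syllable → [ə] by rule 2.
/p/ stays [p].

[ˈpojrəjbətpəp]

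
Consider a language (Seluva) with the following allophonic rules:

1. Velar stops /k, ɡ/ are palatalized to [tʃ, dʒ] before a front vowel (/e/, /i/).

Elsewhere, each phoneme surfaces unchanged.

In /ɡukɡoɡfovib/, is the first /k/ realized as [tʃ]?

No

/k/ (between /u/ and /ɡ/) is in the target of rule 1 but the environment (before a front vowel) is not met → [k].
The actual realization is [k], not [tʃ].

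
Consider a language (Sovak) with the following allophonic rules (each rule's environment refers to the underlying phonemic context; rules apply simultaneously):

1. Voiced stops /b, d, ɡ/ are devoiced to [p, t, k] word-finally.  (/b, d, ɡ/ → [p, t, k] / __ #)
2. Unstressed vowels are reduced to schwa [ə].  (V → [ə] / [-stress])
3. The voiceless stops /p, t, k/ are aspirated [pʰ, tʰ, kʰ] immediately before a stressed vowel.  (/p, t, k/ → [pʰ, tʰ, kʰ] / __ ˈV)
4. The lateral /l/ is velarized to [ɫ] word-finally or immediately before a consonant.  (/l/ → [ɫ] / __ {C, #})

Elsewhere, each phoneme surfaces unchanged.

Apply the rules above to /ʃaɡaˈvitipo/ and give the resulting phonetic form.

/ʃ/ stays [ʃ].
Rule 2 applies to /a/ (between /ʃ/ and /ɡ/: in an unstressed syllable) → [ə].
/ɡ/ (between /a/ and /a/): rule 1 targets it, but not word-finally → unchanged [ɡ].
/a/ (between /ɡ/ and /v/) occurs in an unstressed syllable → [ə] by rule 2.
/v/ (between /a/ and /i/) is unaffected → [v].
/i/ (between /v/ and /t/) is in the target of rule 2 but the environment (in an unstressed syllable) is not met → [i].
/t/ (between /i/ and /i/): rule 3 targets it, but not immediately before a stressed vowel → unchanged [t].
/i/ meets the environment for rule 2 (in an unstressed syllable) → [ə].
/p/ — between /i/ and /o/; rule 3 does not apply here → [p].
/o/ meets the environment for rule 2 (in an unstressed syllable) → [ə].

[ʃəɡəˈvitəpə]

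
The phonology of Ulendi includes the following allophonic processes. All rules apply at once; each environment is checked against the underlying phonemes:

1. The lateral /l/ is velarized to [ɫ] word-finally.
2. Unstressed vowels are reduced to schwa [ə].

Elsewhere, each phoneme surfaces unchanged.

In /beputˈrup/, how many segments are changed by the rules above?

Segments that undergo a rule: /e/ → [ə] (rule 2); /u/ → [ə] (rule 2).
All other segments surface unchanged.

2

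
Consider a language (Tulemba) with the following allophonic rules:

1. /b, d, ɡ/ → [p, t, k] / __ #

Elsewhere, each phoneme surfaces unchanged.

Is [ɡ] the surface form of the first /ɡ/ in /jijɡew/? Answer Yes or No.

Yes

/ɡ/ (between /j/ and /e/): rule 1 targets it, but not word-finally → unchanged [ɡ].
The actual realization is [ɡ], which matches [ɡ].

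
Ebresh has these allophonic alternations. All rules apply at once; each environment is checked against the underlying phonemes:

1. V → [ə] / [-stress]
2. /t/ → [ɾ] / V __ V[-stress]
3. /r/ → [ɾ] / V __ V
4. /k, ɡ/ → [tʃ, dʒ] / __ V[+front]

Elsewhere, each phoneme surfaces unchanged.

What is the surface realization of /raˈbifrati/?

[rəˈbifrəɾə]

/r/ (word-initial) fails the environment for rule 3, so it stays [r].
/a/ (between /r/ and /b/) occurs in an unstressed syllable → [ə] by rule 1.
/b/ stays [b].
/i/ (between /b/ and /f/) is in the target of rule 1 but the environment (in an unstressed syllable) is not met → [i].
/f/ stays [f].
/r/ — between /f/ and /a/; rule 3 does not apply here → [r].
/a/ (between /r/ and /t/) occurs in an unstressed syllable → [ə] by rule 1.
/t/ — between /a/ and /i/, between a vowel and a following unstressed vowel — surfaces as [ɾ] (rule 2).
/i/ — word-final, in an unstressed syllable — surfaces as [ə] (rule 1).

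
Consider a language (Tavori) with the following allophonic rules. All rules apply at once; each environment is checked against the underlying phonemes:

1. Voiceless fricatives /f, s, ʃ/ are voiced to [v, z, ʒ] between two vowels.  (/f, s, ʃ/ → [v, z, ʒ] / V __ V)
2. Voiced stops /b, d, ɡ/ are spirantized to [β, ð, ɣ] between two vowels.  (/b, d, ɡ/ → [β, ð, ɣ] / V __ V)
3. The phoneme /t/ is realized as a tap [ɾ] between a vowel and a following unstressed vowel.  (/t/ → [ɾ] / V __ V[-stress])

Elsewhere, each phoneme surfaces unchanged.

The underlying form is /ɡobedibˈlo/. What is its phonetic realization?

[ɡoβeðibˈlo]

/ɡ/ (word-initial) is in the target of rule 2 but the environment (between two vowels) is not met → [ɡ].
/b/ meets the environment for rule 2 (between two vowels) → [β].
/d/ — between /e/ and /i/, between two vowels — surfaces as [ð] (rule 2).
/b/ (between /i/ and /l/): rule 2 targets it, but not between two vowels → unchanged [b].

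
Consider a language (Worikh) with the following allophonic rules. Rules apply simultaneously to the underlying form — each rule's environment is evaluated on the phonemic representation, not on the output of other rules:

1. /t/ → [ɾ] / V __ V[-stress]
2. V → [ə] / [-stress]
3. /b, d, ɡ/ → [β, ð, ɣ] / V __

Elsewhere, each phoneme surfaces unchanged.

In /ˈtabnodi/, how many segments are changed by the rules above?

4

Segments that undergo a rule: /b/ → [β] (rule 3); /o/ → [ə] (rule 2); /d/ → [ð] (rule 3); /i/ → [ə] (rule 2).
All other segments surface unchanged.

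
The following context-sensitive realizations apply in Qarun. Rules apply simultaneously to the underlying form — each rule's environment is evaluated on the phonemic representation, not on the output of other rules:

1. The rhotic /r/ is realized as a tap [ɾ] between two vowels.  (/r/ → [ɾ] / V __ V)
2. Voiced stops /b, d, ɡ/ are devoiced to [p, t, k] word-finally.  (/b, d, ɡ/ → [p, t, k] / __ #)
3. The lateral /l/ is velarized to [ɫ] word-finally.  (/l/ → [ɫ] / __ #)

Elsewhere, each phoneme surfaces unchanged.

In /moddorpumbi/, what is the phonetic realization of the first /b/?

/b/ (between /m/ and /i/) fails the environment for rule 2, so it stays [b].

[b]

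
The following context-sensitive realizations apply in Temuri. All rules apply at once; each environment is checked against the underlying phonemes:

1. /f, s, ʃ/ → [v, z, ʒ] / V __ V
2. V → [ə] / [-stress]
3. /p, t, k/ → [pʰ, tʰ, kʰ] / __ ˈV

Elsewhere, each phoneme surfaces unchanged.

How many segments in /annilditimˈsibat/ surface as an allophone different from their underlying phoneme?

5

Segments that undergo a rule: /a/ → [ə] (rule 2); /i/ → [ə] (rule 2); /i/ → [ə] (rule 2); /i/ → [ə] (rule 2); /a/ → [ə] (rule 2).
All other segments surface unchanged.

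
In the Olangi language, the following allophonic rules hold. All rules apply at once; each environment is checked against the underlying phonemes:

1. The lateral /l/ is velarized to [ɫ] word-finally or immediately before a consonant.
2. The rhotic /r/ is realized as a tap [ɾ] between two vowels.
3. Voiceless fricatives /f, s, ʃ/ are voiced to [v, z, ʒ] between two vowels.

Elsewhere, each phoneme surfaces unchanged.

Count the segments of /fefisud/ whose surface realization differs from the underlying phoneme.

Segments that undergo a rule: /f/ → [v] (rule 3); /s/ → [z] (rule 3).
All other segments surface unchanged.

2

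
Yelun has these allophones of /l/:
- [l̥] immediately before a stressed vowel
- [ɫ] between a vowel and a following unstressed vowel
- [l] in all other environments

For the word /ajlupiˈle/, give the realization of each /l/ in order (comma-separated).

Occurrence 1 (position 3): no conditioning environment matches → elsewhere allophone [l].
Occurrence 2 (position 7): immediately before a stressed vowel → [l̥].

[l], [l̥]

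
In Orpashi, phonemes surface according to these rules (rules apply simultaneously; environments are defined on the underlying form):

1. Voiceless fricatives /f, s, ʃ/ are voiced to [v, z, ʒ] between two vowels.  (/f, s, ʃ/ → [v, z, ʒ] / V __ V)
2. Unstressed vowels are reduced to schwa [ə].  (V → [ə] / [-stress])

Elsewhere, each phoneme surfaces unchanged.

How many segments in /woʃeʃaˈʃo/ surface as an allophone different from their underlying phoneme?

Segments that undergo a rule: /o/ → [ə] (rule 2); /ʃ/ → [ʒ] (rule 1); /e/ → [ə] (rule 2); /ʃ/ → [ʒ] (rule 1); /a/ → [ə] (rule 2); /ʃ/ → [ʒ] (rule 1).
All other segments surface unchanged.

6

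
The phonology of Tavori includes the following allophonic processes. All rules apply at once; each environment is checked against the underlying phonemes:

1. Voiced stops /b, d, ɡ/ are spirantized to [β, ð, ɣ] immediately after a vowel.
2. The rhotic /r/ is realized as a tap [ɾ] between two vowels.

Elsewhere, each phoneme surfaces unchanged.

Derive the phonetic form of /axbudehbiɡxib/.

[axbuðehbiɣxiβ]

/a/ (word-initial): no rule targets it → [a].
/x/ — not in any rule's target class → [x].
/b/ (between /x/ and /u/) is in the target of rule 1 but the environment (immediately after a vowel) is not met → [b].
/u/ (between /b/ and /d/) is unaffected → [u].
/d/ (between /u/ and /e/) occurs immediately after a vowel → [ð] by rule 1.
/e/ stays [e].
/h/ (between /e/ and /b/): no rule targets it → [h].
/b/ (between /h/ and /i/) is in the target of rule 1 but the environment (immediately after a vowel) is not met → [b].
/i/ — not in any rule's target class → [i].
/ɡ/ (between /i/ and /x/): immediately after a vowel, so rule 1 applies → [ɣ].
/x/ (between /ɡ/ and /i/): no rule targets it → [x].
/i/ (between /x/ and /b/) is unaffected → [i].
/b/ (word-final) occurs immediately after a vowel → [β] by rule 1.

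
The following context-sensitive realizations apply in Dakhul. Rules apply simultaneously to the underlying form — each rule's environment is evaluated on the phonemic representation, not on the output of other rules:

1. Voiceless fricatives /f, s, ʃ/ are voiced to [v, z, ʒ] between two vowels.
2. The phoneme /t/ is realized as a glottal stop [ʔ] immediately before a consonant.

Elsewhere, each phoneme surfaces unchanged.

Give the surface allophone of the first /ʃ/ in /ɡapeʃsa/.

/ʃ/ (between /e/ and /s/): rule 1 targets it, but not between two vowels → unchanged [ʃ].

[ʃ]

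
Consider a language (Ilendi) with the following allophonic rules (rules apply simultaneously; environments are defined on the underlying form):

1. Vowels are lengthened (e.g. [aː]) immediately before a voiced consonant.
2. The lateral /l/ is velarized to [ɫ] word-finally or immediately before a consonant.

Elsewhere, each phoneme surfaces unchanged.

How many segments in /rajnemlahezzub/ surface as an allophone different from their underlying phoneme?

4

Segments that undergo a rule: /a/ → [aː] (rule 1); /e/ → [eː] (rule 1); /e/ → [eː] (rule 1); /u/ → [uː] (rule 1).
All other segments surface unchanged.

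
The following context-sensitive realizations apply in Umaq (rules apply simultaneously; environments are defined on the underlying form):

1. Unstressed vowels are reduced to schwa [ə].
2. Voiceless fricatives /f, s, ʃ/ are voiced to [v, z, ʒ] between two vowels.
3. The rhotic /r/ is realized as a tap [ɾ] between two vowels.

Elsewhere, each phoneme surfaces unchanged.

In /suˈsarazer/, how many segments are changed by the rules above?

5

Segments that undergo a rule: /u/ → [ə] (rule 1); /s/ → [z] (rule 2); /r/ → [ɾ] (rule 3); /a/ → [ə] (rule 1); /e/ → [ə] (rule 1).
All other segments surface unchanged.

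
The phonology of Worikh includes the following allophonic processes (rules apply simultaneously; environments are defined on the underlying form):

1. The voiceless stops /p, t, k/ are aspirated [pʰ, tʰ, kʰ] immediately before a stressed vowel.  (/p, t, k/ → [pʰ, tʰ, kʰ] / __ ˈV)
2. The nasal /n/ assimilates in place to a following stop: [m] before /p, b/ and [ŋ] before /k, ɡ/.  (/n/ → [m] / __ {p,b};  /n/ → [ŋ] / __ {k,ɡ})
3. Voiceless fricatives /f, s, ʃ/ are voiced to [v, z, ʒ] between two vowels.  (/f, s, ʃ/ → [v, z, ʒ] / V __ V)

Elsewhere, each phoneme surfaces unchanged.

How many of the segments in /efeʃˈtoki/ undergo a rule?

2

Segments that undergo a rule: /f/ → [v] (rule 3); /t/ → [tʰ] (rule 1).
All other segments surface unchanged.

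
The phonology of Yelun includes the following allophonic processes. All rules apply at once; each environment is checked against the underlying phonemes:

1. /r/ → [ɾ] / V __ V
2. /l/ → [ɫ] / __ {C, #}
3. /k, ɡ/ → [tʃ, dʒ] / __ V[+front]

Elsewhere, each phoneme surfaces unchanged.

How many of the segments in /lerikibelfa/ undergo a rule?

Segments that undergo a rule: /r/ → [ɾ] (rule 1); /k/ → [tʃ] (rule 3); /l/ → [ɫ] (rule 2).
All other segments surface unchanged.

3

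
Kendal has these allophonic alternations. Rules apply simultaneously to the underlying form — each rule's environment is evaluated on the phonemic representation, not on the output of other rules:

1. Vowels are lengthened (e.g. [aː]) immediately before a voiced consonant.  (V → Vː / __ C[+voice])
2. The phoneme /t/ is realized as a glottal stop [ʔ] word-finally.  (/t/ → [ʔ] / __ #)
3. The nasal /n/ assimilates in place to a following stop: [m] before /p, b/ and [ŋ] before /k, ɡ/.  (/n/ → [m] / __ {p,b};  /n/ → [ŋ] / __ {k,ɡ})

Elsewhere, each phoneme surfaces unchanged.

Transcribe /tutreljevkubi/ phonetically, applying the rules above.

[tutreːljeːvkuːbi]

/t/ (word-initial): rule 2 targets it, but not word-finally → unchanged [t].
/u/ (between /t/ and /t/): rule 1 targets it, but not before a voiced consonant → unchanged [u].
/t/ — between /u/ and /r/; rule 2 does not apply here → [t].
/e/ (between /r/ and /l/): before a voiced consonant, so rule 1 applies → [eː].
/e/ (between /j/ and /v/): before a voiced consonant, so rule 1 applies → [eː].
/u/ — between /k/ and /b/, before a voiced consonant — surfaces as [uː] (rule 1).
/i/ (word-final): rule 1 targets it, but not before a voiced consonant → unchanged [i].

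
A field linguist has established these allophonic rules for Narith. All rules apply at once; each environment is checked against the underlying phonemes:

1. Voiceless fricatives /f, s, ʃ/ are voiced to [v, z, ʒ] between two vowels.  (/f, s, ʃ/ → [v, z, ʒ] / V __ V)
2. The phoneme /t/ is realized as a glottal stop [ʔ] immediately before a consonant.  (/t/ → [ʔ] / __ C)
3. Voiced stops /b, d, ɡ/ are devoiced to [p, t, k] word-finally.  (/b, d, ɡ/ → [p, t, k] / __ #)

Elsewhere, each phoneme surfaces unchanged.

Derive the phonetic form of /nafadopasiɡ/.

[navadopazik]

/n/ — not in any rule's target class → [n].
/a/ (between /n/ and /f/): no rule targets it → [a].
Rule 1 applies to /f/ (between /a/ and /a/: between two vowels) → [v].
/a/ (between /f/ and /d/) is unaffected → [a].
/d/ (between /a/ and /o/) fails the environment for rule 3, so it stays [d].
/o/ — not in any rule's target class → [o].
/p/ — not in any rule's target class → [p].
/a/ (between /p/ and /s/) is unaffected → [a].
/s/ (between /a/ and /i/) occurs between two vowels → [z] by rule 1.
/i/ — not in any rule's target class → [i].
Rule 3 applies to /ɡ/ (word-final: word-finally) → [k].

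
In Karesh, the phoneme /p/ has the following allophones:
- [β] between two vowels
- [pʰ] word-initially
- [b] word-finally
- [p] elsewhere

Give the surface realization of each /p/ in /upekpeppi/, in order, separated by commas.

Occurrence 1 (position 2): between two vowels → [β].
Occurrence 2 (position 5): no conditioning environment matches → elsewhere allophone [p].
Occurrence 3 (position 7): no conditioning environment matches → elsewhere allophone [p].
Occurrence 4 (position 8): no conditioning environment matches → elsewhere allophone [p].

[β], [p], [p], [p]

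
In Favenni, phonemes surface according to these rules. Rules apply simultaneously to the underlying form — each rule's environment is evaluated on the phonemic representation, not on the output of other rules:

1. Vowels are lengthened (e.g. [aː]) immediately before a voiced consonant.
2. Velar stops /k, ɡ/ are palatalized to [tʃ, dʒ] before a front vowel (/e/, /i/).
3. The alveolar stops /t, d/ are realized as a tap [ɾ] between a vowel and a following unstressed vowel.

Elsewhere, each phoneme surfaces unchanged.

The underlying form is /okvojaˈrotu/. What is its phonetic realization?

/o/ (word-initial) is in the target of rule 1 but the environment (before a voiced consonant) is not met → [o].
/k/ — between /o/ and /v/; rule 2 does not apply here → [k].
/o/ (between /v/ and /j/): before a voiced consonant, so rule 1 applies → [oː].
/a/ (between /j/ and /r/) occurs before a voiced consonant → [aː] by rule 1.
/o/ — between /r/ and /t/; rule 1 does not apply here → [o].
/t/ (between /o/ and /u/) occurs between a vowel and a following unstressed vowel → [ɾ] by rule 3.
/u/ (word-final) fails the environment for rule 1, so it stays [u].

[okvoːjaːˈroɾu]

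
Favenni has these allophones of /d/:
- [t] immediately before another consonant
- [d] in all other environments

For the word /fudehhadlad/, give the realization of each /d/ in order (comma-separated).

Occurrence 1 (position 3): no conditioning environment matches → elsewhere allophone [d].
Occurrence 2 (position 8): immediately before another consonant → [t].
Occurrence 3 (position 11): no conditioning environment matches → elsewhere allophone [d].

[d], [t], [d]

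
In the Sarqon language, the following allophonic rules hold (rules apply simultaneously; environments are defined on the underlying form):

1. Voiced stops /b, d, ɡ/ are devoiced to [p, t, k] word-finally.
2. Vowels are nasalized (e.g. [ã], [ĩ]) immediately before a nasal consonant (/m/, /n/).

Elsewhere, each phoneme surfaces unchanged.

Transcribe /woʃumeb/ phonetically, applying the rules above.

[woʃũmep]

/w/ (word-initial): no rule targets it → [w].
/o/ (between /w/ and /ʃ/): rule 2 targets it, but not before a nasal consonant → unchanged [o].
/ʃ/ (between /o/ and /u/) is unaffected → [ʃ].
/u/ (between /ʃ/ and /m/) occurs before a nasal consonant → [ũ] by rule 2.
/m/ (between /u/ and /e/) is unaffected → [m].
/e/ (between /m/ and /b/): rule 2 targets it, but not before a nasal consonant → unchanged [e].
Rule 1 applies to /b/ (word-final: word-finally) → [p].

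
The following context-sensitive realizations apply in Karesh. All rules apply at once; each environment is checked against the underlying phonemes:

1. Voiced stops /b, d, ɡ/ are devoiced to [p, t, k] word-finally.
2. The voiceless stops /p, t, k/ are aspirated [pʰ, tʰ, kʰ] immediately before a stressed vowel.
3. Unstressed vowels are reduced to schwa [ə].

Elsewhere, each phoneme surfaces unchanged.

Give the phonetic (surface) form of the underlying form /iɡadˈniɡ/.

Rule 3 applies to /i/ (word-initial: in an unstressed syllable) → [ə].
/ɡ/ (between /i/ and /a/): rule 1 targets it, but not word-finally → unchanged [ɡ].
/a/ — between /ɡ/ and /d/, in an unstressed syllable — surfaces as [ə] (rule 3).
/d/ — between /a/ and /n/; rule 1 does not apply here → [d].
/i/ (between /n/ and /ɡ/): rule 3 targets it, but not in an unstressed syllable → unchanged [i].
Rule 1 applies to /ɡ/ (word-final: word-finally) → [k].

[əɡədˈnik]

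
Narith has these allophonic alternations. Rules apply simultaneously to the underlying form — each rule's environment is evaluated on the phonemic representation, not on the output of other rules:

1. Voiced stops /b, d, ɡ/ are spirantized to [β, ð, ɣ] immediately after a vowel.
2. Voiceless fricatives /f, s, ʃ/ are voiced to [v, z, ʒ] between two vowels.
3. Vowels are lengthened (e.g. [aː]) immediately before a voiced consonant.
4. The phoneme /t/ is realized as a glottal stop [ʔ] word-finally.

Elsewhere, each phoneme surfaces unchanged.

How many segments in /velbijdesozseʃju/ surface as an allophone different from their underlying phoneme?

Segments that undergo a rule: /e/ → [eː] (rule 3); /i/ → [iː] (rule 3); /s/ → [z] (rule 2); /o/ → [oː] (rule 3).
All other segments surface unchanged.

4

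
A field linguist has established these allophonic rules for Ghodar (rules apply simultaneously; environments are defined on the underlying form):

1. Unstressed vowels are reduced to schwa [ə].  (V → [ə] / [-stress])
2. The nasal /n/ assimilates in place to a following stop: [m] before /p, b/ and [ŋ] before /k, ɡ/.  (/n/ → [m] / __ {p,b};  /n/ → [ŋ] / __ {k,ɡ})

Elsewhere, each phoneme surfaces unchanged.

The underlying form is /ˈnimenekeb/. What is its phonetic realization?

[ˈnimənəkəb]

/n/ — word-initial; rule 2 does not apply here → [n].
/i/ (between /n/ and /m/) is in the target of rule 1 but the environment (in an unstressed syllable) is not met → [i].
/m/ stays [m].
/e/ meets the environment for rule 1 (in an unstressed syllable) → [ə].
/n/ (between /e/ and /e/) is in the target of rule 2 but the environment (before a labial or velar stop) is not met → [n].
/e/ meets the environment for rule 1 (in an unstressed syllable) → [ə].
/k/ — not in any rule's target class → [k].
Rule 1 applies to /e/ (between /k/ and /b/: in an unstressed syllable) → [ə].
/b/ (word-final): no rule targets it → [b].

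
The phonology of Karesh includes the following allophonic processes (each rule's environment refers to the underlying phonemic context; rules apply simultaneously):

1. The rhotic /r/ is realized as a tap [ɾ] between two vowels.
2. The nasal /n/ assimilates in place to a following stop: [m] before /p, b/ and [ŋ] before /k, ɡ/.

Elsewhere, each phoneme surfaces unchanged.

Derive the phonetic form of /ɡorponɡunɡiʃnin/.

[ɡorpoŋɡuŋɡiʃnin]

/ɡ/ (word-initial) is unaffected → [ɡ].
/o/ (between /ɡ/ and /r/): no rule targets it → [o].
/r/ — between /o/ and /p/; rule 1 does not apply here → [r].
/p/ (between /r/ and /o/) is unaffected → [p].
/o/ — not in any rule's target class → [o].
/n/ meets the environment for rule 2 (before a labial or velar stop) → [ŋ].
/ɡ/ stays [ɡ].
/u/ (between /ɡ/ and /n/): no rule targets it → [u].
/n/ (between /u/ and /ɡ/) occurs before a labial or velar stop → [ŋ] by rule 2.
/ɡ/ (between /n/ and /i/) is unaffected → [ɡ].
/i/ (between /ɡ/ and /ʃ/) is unaffected → [i].
/ʃ/ (between /i/ and /n/) is unaffected → [ʃ].
/n/ (between /ʃ/ and /i/): rule 2 targets it, but not before a labial or velar stop → unchanged [n].
/i/ (between /n/ and /n/) is unaffected → [i].
/n/ — word-final; rule 2 does not apply here → [n].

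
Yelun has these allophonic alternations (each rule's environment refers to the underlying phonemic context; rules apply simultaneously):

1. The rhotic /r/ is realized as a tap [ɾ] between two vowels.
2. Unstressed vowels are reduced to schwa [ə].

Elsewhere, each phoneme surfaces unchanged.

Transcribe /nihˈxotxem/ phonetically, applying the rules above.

[nəhˈxotxəm]

/n/ stays [n].
/i/ — between /n/ and /h/, in an unstressed syllable — surfaces as [ə] (rule 2).
/h/ stays [h].
/x/ stays [x].
/o/ (between /x/ and /t/) fails the environment for rule 2, so it stays [o].
/t/ (between /o/ and /x/) is unaffected → [t].
/x/ (between /t/ and /e/): no rule targets it → [x].
Rule 2 applies to /e/ (between /x/ and /m/: in an unstressed syllable) → [ə].
/m/ stays [m].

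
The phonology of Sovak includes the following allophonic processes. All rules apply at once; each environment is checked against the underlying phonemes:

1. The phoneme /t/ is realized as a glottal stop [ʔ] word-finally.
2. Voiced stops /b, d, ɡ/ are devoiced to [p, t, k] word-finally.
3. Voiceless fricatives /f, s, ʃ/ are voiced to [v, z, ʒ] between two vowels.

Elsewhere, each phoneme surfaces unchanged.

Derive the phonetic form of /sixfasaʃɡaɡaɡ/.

[sixfazaʃɡaɡak]

/s/ (word-initial): rule 3 targets it, but not between two vowels → unchanged [s].
/i/ (between /s/ and /x/): no rule targets it → [i].
/x/ (between /i/ and /f/) is unaffected → [x].
/f/ (between /x/ and /a/) is in the target of rule 3 but the environment (between two vowels) is not met → [f].
/a/ (between /f/ and /s/): no rule targets it → [a].
/s/ meets the environment for rule 3 (between two vowels) → [z].
/a/ — not in any rule's target class → [a].
/ʃ/ (between /a/ and /ɡ/) fails the environment for rule 3, so it stays [ʃ].
/ɡ/ (between /ʃ/ and /a/) fails the environment for rule 2, so it stays [ɡ].
/a/ stays [a].
/ɡ/ (between /a/ and /a/): rule 2 targets it, but not word-finally → unchanged [ɡ].
/a/ stays [a].
/ɡ/ (word-final) occurs word-finally → [k] by rule 2.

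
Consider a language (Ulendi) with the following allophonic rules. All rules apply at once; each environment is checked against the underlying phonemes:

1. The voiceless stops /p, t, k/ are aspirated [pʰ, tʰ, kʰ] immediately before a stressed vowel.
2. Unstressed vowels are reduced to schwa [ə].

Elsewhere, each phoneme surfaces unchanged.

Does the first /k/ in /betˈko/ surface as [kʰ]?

/k/ — between /t/ and /o/, immediately before a stressed vowel — surfaces as [kʰ] (rule 1).
The actual realization is [kʰ], which matches [kʰ].

Yes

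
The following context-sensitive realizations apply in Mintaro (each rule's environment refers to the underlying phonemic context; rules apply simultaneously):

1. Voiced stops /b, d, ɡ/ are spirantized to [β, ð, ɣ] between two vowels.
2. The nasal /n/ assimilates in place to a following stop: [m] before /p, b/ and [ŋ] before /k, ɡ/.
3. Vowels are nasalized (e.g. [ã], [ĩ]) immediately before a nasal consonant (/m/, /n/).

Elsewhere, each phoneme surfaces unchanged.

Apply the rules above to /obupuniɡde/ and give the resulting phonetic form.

[oβupũniɡde]

/o/ (word-initial): rule 3 targets it, but not before a nasal consonant → unchanged [o].
/b/ meets the environment for rule 1 (between two vowels) → [β].
/u/ (between /b/ and /p/): rule 3 targets it, but not before a nasal consonant → unchanged [u].
/p/ (between /u/ and /u/) is unaffected → [p].
Rule 3 applies to /u/ (between /p/ and /n/: before a nasal consonant) → [ũ].
/n/ — between /u/ and /i/; rule 2 does not apply here → [n].
/i/ (between /n/ and /ɡ/) fails the environment for rule 3, so it stays [i].
/ɡ/ (between /i/ and /d/) fails the environment for rule 1, so it stays [ɡ].
/d/ (between /ɡ/ and /e/) is in the target of rule 1 but the environment (between two vowels) is not met → [d].
/e/ — word-final; rule 3 does not apply here → [e].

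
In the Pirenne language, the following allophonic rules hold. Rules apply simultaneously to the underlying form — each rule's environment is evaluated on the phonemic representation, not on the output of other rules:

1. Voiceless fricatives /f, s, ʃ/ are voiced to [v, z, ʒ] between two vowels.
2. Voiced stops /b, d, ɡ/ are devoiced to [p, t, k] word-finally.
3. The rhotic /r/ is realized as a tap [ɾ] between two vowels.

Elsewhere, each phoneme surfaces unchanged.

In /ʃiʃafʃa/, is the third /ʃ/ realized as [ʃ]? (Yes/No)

/ʃ/ (between /f/ and /a/) fails the environment for rule 1, so it stays [ʃ].
The actual realization is [ʃ], which matches [ʃ].

Yes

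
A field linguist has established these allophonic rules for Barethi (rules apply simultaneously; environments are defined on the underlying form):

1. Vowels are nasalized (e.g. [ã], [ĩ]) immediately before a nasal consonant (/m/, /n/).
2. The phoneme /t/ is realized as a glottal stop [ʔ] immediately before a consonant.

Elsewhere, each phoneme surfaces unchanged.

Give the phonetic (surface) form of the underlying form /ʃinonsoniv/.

[ʃĩnõnsõniv]

/ʃ/ (word-initial) is unaffected → [ʃ].
/i/ (between /ʃ/ and /n/) occurs before a nasal consonant → [ĩ] by rule 1.
/n/ stays [n].
/o/ (between /n/ and /n/): before a nasal consonant, so rule 1 applies → [õ].
/n/ stays [n].
/s/ (between /n/ and /o/): no rule targets it → [s].
Rule 1 applies to /o/ (between /s/ and /n/: before a nasal consonant) → [õ].
/n/ (between /o/ and /i/): no rule targets it → [n].
/i/ (between /n/ and /v/): rule 1 targets it, but not before a nasal consonant → unchanged [i].
/v/ (word-final): no rule targets it → [v].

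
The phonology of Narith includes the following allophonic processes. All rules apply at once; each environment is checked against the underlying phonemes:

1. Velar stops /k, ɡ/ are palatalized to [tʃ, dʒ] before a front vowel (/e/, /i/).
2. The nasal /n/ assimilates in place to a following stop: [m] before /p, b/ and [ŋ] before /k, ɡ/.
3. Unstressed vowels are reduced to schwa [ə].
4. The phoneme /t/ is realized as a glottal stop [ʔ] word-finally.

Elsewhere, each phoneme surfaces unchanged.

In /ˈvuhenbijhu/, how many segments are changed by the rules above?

4

Segments that undergo a rule: /e/ → [ə] (rule 3); /n/ → [m] (rule 2); /i/ → [ə] (rule 3); /u/ → [ə] (rule 3).
All other segments surface unchanged.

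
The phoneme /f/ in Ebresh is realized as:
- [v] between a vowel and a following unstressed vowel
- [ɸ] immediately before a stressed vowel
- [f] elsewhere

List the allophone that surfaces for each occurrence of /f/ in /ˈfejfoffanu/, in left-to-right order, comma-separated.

[ɸ], [f], [f], [f]

Occurrence 1 (position 1): immediately before a stressed vowel → [ɸ].
Occurrence 2 (position 4): no conditioning environment matches → elsewhere allophone [f].
Occurrence 3 (position 6): no conditioning environment matches → elsewhere allophone [f].
Occurrence 4 (position 7): no conditioning environment matches → elsewhere allophone [f].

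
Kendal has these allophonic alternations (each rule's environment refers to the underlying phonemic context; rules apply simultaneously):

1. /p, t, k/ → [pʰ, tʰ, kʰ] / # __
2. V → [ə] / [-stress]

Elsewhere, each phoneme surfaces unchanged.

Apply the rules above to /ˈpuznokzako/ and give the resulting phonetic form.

/p/ (word-initial): word-initially, so rule 1 applies → [pʰ].
/u/ — between /p/ and /z/; rule 2 does not apply here → [u].
Rule 2 applies to /o/ (between /n/ and /k/: in an unstressed syllable) → [ə].
/k/ (between /o/ and /z/): rule 1 targets it, but not word-initially → unchanged [k].
/a/ — between /z/ and /k/, in an unstressed syllable — surfaces as [ə] (rule 2).
/k/ (between /a/ and /o/): rule 1 targets it, but not word-initially → unchanged [k].
/o/ (word-final) occurs in an unstressed syllable → [ə] by rule 2.

[ˈpʰuznəkzəkə]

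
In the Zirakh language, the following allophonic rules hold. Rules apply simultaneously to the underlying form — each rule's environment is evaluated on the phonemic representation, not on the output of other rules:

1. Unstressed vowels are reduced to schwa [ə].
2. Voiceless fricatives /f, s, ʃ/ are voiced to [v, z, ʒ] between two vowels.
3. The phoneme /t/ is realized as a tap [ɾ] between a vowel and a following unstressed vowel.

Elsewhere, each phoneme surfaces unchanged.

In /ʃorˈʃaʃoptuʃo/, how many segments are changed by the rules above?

6

Segments that undergo a rule: /o/ → [ə] (rule 1); /ʃ/ → [ʒ] (rule 2); /o/ → [ə] (rule 1); /u/ → [ə] (rule 1); /ʃ/ → [ʒ] (rule 2); /o/ → [ə] (rule 1).
All other segments surface unchanged.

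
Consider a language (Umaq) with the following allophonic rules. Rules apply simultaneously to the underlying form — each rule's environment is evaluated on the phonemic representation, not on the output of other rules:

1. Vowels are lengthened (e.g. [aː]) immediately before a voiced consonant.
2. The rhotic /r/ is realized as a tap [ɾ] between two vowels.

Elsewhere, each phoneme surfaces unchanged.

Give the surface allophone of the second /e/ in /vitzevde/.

/e/ (word-final): rule 1 targets it, but not before a voiced consonant → unchanged [e].

[e]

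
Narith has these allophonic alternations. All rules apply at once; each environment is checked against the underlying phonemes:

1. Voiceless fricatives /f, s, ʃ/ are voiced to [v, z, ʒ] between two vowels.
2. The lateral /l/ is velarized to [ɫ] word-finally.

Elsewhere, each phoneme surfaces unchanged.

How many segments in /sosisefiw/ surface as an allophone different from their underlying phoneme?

Segments that undergo a rule: /s/ → [z] (rule 1); /s/ → [z] (rule 1); /f/ → [v] (rule 1).
All other segments surface unchanged.

3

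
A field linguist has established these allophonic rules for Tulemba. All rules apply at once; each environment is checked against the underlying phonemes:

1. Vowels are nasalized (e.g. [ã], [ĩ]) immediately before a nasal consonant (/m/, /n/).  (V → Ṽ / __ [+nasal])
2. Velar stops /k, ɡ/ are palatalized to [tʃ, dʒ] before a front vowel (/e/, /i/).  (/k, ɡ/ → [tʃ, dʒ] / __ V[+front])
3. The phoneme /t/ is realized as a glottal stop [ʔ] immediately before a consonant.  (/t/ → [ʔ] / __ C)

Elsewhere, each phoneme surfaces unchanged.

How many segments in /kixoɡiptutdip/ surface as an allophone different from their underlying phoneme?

3

Segments that undergo a rule: /k/ → [tʃ] (rule 2); /ɡ/ → [dʒ] (rule 2); /t/ → [ʔ] (rule 3).
All other segments surface unchanged.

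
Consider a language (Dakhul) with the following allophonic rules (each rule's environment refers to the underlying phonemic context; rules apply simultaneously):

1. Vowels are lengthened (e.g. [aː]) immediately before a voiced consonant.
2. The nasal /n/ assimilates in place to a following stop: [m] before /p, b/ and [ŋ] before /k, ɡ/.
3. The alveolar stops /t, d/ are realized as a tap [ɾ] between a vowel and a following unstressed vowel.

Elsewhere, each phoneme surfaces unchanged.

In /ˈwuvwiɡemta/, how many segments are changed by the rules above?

3

Segments that undergo a rule: /u/ → [uː] (rule 1); /i/ → [iː] (rule 1); /e/ → [eː] (rule 1).
All other segments surface unchanged.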